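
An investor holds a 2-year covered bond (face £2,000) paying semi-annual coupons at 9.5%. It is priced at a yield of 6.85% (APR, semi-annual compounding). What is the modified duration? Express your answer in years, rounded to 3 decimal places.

Periodic yield y = 0.03425. First find Macaulay duration:
  t   CF        PV=CF/(1+0.03425)^t    t·PV
  1        95.00        91.8540        91.8540
  2        95.00        88.8122       177.6244
  3        95.00        85.8711       257.6133
  4     2,095.00     1,830.9729     7,323.8915
  Σ                  2,097.5102     7,850.9831
P = 2,097.5102; Macaulay duration = 7,850.9831 / 2,097.5102 = 3.74300 half-year periods = 1.87150 years.
Modified duration = D_Mac / (1 + y) = 1.87150 / 1.03425 = 1.80952 years.

1.810 years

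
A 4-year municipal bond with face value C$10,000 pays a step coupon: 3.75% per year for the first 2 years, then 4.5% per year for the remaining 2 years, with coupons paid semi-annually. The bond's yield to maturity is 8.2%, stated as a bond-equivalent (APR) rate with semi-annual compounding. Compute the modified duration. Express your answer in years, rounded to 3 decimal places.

3.573 years

Periodic yield y = 0.041. First find Macaulay duration:
  t   CF        PV=CF/(1+0.041)^t    t·PV
  1       187.50       180.1153       180.1153
  2       187.50       173.0214       346.0428
  3       187.50       166.2069       498.6207
  4       187.50       159.6608       638.6433
  5       225.00       184.0471       920.2353
  6       225.00       176.7983     1,060.7899
  7       225.00       169.8351     1,188.8456
  8    10,225.00     7,414.0836    59,312.6691
  Σ                  8,623.7685    64,145.9619
P = 8,623.7685; Macaulay duration = 64,145.9619 / 8,623.7685 = 7.43828 half-year periods = 3.71914 years.
Modified duration = D_Mac / (1 + y) = 3.71914 / 1.041 = 3.57266 years.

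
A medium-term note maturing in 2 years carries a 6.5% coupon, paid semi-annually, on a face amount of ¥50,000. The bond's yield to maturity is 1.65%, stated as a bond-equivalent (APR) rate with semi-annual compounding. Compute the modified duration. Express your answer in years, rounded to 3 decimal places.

Periodic yield y = 0.00825. First find Macaulay duration:
  t   CF        PV=CF/(1+0.00825)^t    t·PV
  1     1,625.00     1,611.7034     1,611.7034
  2     1,625.00     1,598.5157     3,197.0314
  3     1,625.00     1,585.4358     4,756.3075
  4    51,625.00    49,955.9408   199,823.7630
  Σ                 54,751.5957   209,388.8054
P = 54,751.5957; Macaulay duration = 209,388.8054 / 54,751.5957 = 3.82434 half-year periods = 1.91217 years.
Modified duration = D_Mac / (1 + y) = 1.91217 / 1.00825 = 1.89652 years.

1.897 years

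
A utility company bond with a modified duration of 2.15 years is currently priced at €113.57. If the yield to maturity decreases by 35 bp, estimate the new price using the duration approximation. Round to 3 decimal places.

Duration approximation: ΔP/P ≈ -D_mod · Δy = -2.15 × (-0.0035) = +0.007525.
New price ≈ 113.57 × (1 + 0.007525) = 114.42461425.

€114.425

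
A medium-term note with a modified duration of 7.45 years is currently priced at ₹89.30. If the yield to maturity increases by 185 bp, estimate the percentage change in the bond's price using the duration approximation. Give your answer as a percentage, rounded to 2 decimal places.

Duration approximation: ΔP/P ≈ -D_mod · Δy = -7.45 × (+0.0185) = -0.137825.
As a percentage: -13.7825%.

-13.78%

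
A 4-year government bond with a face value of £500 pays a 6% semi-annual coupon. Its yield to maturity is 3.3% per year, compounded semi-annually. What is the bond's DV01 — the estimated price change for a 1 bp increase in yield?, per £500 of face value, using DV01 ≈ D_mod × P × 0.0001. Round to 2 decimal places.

Periodic yield y = 0.0165.
  t   CF        PV=CF/(1+0.0165)^t    t·PV
  1        15.00        14.7565        14.7565
  2        15.00        14.5170        29.0340
  3        15.00        14.2813        42.8440
  4        15.00        14.0495        56.1981
  5        15.00        13.8215        69.1074
  6        15.00        13.5971        81.5827
  7        15.00        13.3764        93.6349
  8       515.00       451.8020     3,614.4161
  Σ                    550.2014     4,001.5737
P = 550.2014; D_Mac = 7.27293 half-year periods = 3.63646 yrs; D_mod = 3.57744 yrs.
DV01 ≈ 3.57744 × 550.2014 × 0.0001 = 0.196831.

£0.20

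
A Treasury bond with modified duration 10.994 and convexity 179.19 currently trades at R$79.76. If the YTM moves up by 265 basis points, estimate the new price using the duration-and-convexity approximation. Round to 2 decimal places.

Duration effect: -D_mod·Δy = -10.994 × (+0.0265) = -0.291341
Convexity effect: ½·C·(Δy)² = 0.5 × 179.19 × (0.0265)² = +0.06291808875
ΔP/P ≈ -0.291341 + 0.06291808875 = -0.22842291125
New price ≈ 79.76 × (1 - 0.22842291125) = 61.5409885987.

R$61.54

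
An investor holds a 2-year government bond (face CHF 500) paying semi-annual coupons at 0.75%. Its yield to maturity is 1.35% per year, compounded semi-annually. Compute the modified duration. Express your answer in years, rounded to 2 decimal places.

Periodic yield y = 0.00675. First find Macaulay duration:
  t   CF        PV=CF/(1+0.00675)^t    t·PV
  1        1.875         1.8624         1.8624
  2        1.875         1.8499         3.6999
  3        1.875         1.8375         5.5126
  4      501.875       488.5500     1,954.2000
  Σ                    494.0999     1,965.2749
P = 494.0999; Macaulay duration = 1,965.2749 / 494.0999 = 3.97748 half-year periods = 1.98874 years.
Modified duration = D_Mac / (1 + y) = 1.98874 / 1.00675 = 1.97541 years.

1.98 years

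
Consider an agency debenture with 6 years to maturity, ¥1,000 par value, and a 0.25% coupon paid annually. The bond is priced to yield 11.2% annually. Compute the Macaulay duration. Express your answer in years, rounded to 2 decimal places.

Periodic yield y = 0.112. Discount each cash flow and weight by its year:
  t   CF        PV=CF/(1+0.112)^t    t·PV
  1         2.50         2.2482         2.2482
  2         2.50         2.0218         4.0435
  3         2.50         1.8181         5.4544
  4         2.50         1.6350         6.5400
  5         2.50         1.4703         7.3517
  6     1,002.50       530.2195     3,181.3167
  Σ                    539.4129     3,206.9546
Price P = Σ PV = 539.4129.
Macaulay duration = Σ(t·PV) / P = 3,206.9546 / 539.4129 = 5.94527 years.

5.95 years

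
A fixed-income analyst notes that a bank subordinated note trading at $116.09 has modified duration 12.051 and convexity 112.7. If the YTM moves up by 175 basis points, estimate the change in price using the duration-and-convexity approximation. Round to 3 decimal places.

-$22.479

Duration effect: -D_mod·Δy = -12.051 × (+0.0175) = -0.2108925
Convexity effect: ½·C·(Δy)² = 0.5 × 112.7 × (0.0175)² = +0.0172571875
ΔP/P ≈ -0.2108925 + 0.0172571875 = -0.1936353125
ΔP ≈ 116.09 × (-0.1936353125) = -22.479123428125.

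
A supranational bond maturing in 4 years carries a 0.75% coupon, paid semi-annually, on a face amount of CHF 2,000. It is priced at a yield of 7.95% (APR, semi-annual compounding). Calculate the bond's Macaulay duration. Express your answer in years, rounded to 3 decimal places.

3.938 years

Periodic yield y = 0.03975. Discount each cash flow and weight by its period:
  t   CF        PV=CF/(1+0.03975)^t    t·PV
  1         7.50         7.2133         7.2133
  2         7.50         6.9375        13.8750
  3         7.50         6.6723        20.0168
  4         7.50         6.4172        25.6688
  5         7.50         6.1719        30.8593
  6         7.50         5.9359        35.6155
  7         7.50         5.7090        39.9629
  8     2,007.50     1,469.6845    11,757.4762
  Σ                  1,514.7416    11,930.6879
Price P = Σ PV = 1,514.7416.
Macaulay duration = Σ(t·PV) / P = 11,930.6879 / 1,514.7416 = 7.87639 half-year periods.
In years: 7.87639 / 2 = 3.93819 years.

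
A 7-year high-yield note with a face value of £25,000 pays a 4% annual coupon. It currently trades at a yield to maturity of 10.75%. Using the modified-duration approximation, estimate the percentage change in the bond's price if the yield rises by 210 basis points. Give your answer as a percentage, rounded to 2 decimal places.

-11.47%

Periodic yield y = 0.1075. Modified duration first:
  t   CF        PV=CF/(1+0.1075)^t    t·PV
  1     1,000.00       902.9345       902.9345
  2     1,000.00       815.2908     1,630.5816
  3     1,000.00       736.1542     2,208.4626
  4     1,000.00       664.6991     2,658.7962
  5     1,000.00       600.1797     3,000.8987
  6     1,000.00       541.9230     3,251.5381
  7    26,000.00    12,722.3460    89,056.4222
  Σ                 16,983.5273   102,709.6339
P = 16,983.5273; D_Mac = 6.04760 yrs; D_mod = 6.04760/(1+0.1075) = 5.46059 yrs.
ΔP/P ≈ -D_mod · Δy = -5.46059 × (+0.021) = -0.114672 = -11.4672%.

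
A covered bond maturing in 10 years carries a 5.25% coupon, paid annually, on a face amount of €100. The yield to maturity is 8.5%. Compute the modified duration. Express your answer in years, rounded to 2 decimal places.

Periodic yield y = 0.085. First find Macaulay duration:
  t   CF        PV=CF/(1+0.085)^t    t·PV
  1         5.25         4.8387         4.8387
  2         5.25         4.4596         8.9193
  3         5.25         4.1103        12.3308
  4         5.25         3.7883        15.1531
  5         5.25         3.4915        17.4574
  6         5.25         3.2180        19.3078
  7         5.25         2.9659        20.7610
  8         5.25         2.7335        21.8681
  9         5.25         2.5194        22.6743
  10      105.25        46.5505       465.5054
  Σ                     78.6756       608.8159
P = 78.6756; Macaulay duration = 608.8159 / 78.6756 = 7.73831 years.
Modified duration = D_Mac / (1 + y) = 7.73831 / 1.085 = 7.13208 years.

7.13 years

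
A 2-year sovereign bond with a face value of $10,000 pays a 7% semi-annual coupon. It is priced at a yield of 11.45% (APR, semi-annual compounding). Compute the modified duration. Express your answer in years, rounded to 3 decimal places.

1.793 years

Periodic yield y = 0.05725. First find Macaulay duration:
  t   CF        PV=CF/(1+0.05725)^t    t·PV
  1       350.00       331.0475       331.0475
  2       350.00       313.1213       626.2427
  3       350.00       296.1658       888.4975
  4    10,350.00     8,283.7994    33,135.1977
  Σ                  9,224.1341    34,980.9854
P = 9,224.1341; Macaulay duration = 34,980.9854 / 9,224.1341 = 3.79233 half-year periods = 1.89617 years.
Modified duration = D_Mac / (1 + y) = 1.89617 / 1.05725 = 1.79349 years.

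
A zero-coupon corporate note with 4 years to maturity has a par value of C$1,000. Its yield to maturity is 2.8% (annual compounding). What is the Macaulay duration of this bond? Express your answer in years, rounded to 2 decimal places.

4.00 years

A zero-coupon bond has a single cash flow at maturity, so its Macaulay duration equals its maturity: 4 years.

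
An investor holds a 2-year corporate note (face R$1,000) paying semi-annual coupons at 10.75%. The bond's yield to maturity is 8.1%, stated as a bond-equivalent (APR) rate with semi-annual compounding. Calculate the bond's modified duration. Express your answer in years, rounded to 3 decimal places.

1.784 years

Periodic yield y = 0.0405. First find Macaulay duration:
  t   CF        PV=CF/(1+0.0405)^t    t·PV
  1        53.75        51.6579        51.6579
  2        53.75        49.6471        99.2943
  3        53.75        47.7147       143.1441
  4     1,053.75       899.0198     3,596.0791
  Σ                  1,048.0395     3,890.1754
P = 1,048.0395; Macaulay duration = 3,890.1754 / 1,048.0395 = 3.71186 half-year periods = 1.85593 years.
Modified duration = D_Mac / (1 + y) = 1.85593 / 1.0405 = 1.78369 years.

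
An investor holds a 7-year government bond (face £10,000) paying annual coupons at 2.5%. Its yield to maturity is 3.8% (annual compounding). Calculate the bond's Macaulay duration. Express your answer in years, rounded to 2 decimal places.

Periodic yield y = 0.038. Discount each cash flow and weight by its year:
  t   CF        PV=CF/(1+0.038)^t    t·PV
  1       250.00       240.8478       240.8478
  2       250.00       232.0306       464.0612
  3       250.00       223.5362       670.6087
  4       250.00       215.3528       861.4113
  5       250.00       207.4690     1,037.3451
  6       250.00       199.8738     1,199.2429
  7    10,250.00     7,894.8229    55,263.7601
  Σ                  9,213.9332    59,737.2771
Price P = Σ PV = 9,213.9332.
Macaulay duration = Σ(t·PV) / P = 59,737.2771 / 9,213.9332 = 6.48336 years.

6.48 years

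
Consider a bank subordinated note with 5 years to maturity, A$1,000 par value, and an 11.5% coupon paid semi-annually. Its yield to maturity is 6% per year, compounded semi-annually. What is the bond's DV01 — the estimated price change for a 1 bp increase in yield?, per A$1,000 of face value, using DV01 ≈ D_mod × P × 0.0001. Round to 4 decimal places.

A$0.4864

Periodic yield y = 0.03.
  t   CF        PV=CF/(1+0.03)^t    t·PV
  1        57.50        55.8252        55.8252
  2        57.50        54.1993       108.3985
  3        57.50        52.6206       157.8619
  4        57.50        51.0880       204.3520
  5        57.50        49.6000       248.0000
  6        57.50        48.1553       288.9321
  7        57.50        46.7528       327.2693
  8        57.50        45.3910       363.1282
  9        57.50        44.0690       396.6207
  10    1,057.50       786.8793     7,868.7932
  Σ                  1,234.5806    10,019.1812
P = 1,234.5806; D_Mac = 8.11545 half-year periods = 4.05773 yrs; D_mod = 3.93954 yrs.
DV01 ≈ 3.93954 × 1,234.5806 × 0.0001 = 0.486368.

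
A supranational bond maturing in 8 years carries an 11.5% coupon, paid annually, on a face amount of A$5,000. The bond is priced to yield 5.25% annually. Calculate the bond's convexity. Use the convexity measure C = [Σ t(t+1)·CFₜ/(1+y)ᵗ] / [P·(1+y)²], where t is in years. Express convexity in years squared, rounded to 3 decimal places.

With y = 0.0525:
  t   CF        PV=CF/(1+0.0525)^t    t·PV        t(t+1)·PV
  1       575.00       546.3183       546.3183       1,092.6366
  2       575.00       519.0673     1,038.1345       3,114.4036
  3       575.00       493.1755     1,479.5266       5,918.1065
  4       575.00       468.5753     1,874.3013       9,371.5067
  5       575.00       445.2022     2,226.0111      13,356.0666
  6       575.00       422.9950     2,537.9699      17,765.7893
  7       575.00       401.8955     2,813.2683      22,506.1464
  8     5,575.00     3,702.2696    29,618.1564     266,563.4079
  Σ                  6,999.4987    42,133.6865     339,688.0637
P = 6,999.4987.
Convexity = Σ t(t+1)·PV / [P·(1+y)²] = 339,688.0637 / (6,999.4987 × 1.107756) = 43.80959.

43.810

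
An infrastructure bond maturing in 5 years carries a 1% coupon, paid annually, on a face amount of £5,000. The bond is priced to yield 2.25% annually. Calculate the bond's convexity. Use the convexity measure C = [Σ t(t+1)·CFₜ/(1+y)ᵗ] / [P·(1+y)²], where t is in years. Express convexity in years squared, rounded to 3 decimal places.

With y = 0.0225:
  t   CF        PV=CF/(1+0.0225)^t    t·PV        t(t+1)·PV
  1        50.00        48.8998        48.8998          97.7995
  2        50.00        47.8237        95.6474         286.9423
  3        50.00        46.7714       140.3141         561.2564
  4        50.00        45.7422       182.9687         914.8433
  5     5,050.00     4,518.2972    22,591.4860     135,548.9162
  Σ                  4,707.5342    23,059.3160     137,409.7578
P = 4,707.5342.
Convexity = Σ t(t+1)·PV / [P·(1+y)²] = 137,409.7578 / (4,707.5342 × 1.045506) = 27.91885.

27.919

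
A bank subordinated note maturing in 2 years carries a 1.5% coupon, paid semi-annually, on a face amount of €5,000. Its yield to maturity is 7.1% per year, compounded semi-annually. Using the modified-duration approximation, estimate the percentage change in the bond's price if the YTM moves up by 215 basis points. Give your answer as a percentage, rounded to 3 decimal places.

-4.103%

Periodic yield y = 0.0355. Modified duration first:
  t   CF        PV=CF/(1+0.0355)^t    t·PV
  1        37.50        36.2144        36.2144
  2        37.50        34.9729        69.9457
  3        37.50        33.7739       101.3216
  4     5,037.50     4,381.4176    17,525.6703
  Σ                  4,486.3787    17,733.1520
P = 4,486.3787; D_Mac = 3.95266 half-year periods = 1.97633 yrs; D_mod = 1.97633/(1+0.0355) = 1.90858 yrs.
ΔP/P ≈ -D_mod · Δy = -1.90858 × (+0.0215) = -0.041034 = -4.1034%.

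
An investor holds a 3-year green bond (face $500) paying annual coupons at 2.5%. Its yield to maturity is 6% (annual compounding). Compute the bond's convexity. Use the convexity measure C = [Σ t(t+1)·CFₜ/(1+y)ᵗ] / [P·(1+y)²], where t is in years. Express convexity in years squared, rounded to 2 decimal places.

10.32

With y = 0.06:
  t   CF        PV=CF/(1+0.06)^t    t·PV        t(t+1)·PV
  1        12.50        11.7925        11.7925          23.5849
  2        12.50        11.1250        22.2499          66.7497
  3       512.50       430.3049     1,290.9146       5,163.6586
  Σ                    453.2223     1,324.9570       5,253.9932
P = 453.2223.
Convexity = Σ t(t+1)·PV / [P·(1+y)²] = 5,253.9932 / (453.2223 × 1.123600) = 10.31731.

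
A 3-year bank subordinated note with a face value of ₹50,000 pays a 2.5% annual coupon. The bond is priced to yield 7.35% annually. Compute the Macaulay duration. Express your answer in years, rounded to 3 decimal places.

Periodic yield y = 0.0735. Discount each cash flow and weight by its year:
  t   CF        PV=CF/(1+0.0735)^t    t·PV
  1     1,250.00     1,164.4155     1,164.4155
  2     1,250.00     1,084.6907     2,169.3814
  3    51,250.00    41,427.4044   124,282.2131
  Σ                 43,676.5105   127,616.0100
Price P = Σ PV = 43,676.5105.
Macaulay duration = Σ(t·PV) / P = 127,616.0100 / 43,676.5105 = 2.92185 years.

2.922 years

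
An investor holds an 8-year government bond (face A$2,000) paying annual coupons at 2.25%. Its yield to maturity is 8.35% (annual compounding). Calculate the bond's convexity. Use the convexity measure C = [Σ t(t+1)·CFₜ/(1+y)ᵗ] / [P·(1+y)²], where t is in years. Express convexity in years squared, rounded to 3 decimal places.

With y = 0.0835:
  t   CF        PV=CF/(1+0.0835)^t    t·PV        t(t+1)·PV
  1        45.00        41.5321        41.5321          83.0641
  2        45.00        38.3314        76.6628         229.9884
  3        45.00        35.3774       106.1322         424.5287
  4        45.00        32.6510       130.6041         653.0205
  5        45.00        30.1348       150.6739         904.0432
  6        45.00        27.8124       166.8746       1,168.1223
  7        45.00        25.6691       179.6835       1,437.4678
  8     2,045.00     1,076.6189     8,612.9510      77,516.5586
  Σ                  1,308.1270     9,465.1141      82,416.7936
P = 1,308.1270.
Convexity = Σ t(t+1)·PV / [P·(1+y)²] = 82,416.7936 / (1,308.1270 × 1.173972) = 53.66708.

53.667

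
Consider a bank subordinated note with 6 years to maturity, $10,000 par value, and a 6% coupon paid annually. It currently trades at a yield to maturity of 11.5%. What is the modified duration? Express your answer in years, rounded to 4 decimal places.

Periodic yield y = 0.115. First find Macaulay duration:
  t   CF        PV=CF/(1+0.115)^t    t·PV
  1       600.00       538.1166       538.1166
  2       600.00       482.6158       965.2316
  3       600.00       432.8393     1,298.5178
  4       600.00       388.1966     1,552.7866
  5       600.00       348.1584     1,740.7921
  6    10,600.00     5,516.4116    33,098.4694
  Σ                  7,706.3383    39,193.9141
P = 7,706.3383; Macaulay duration = 39,193.9141 / 7,706.3383 = 5.08593 years.
Modified duration = D_Mac / (1 + y) = 5.08593 / 1.115 = 4.56137 years.

4.5614 years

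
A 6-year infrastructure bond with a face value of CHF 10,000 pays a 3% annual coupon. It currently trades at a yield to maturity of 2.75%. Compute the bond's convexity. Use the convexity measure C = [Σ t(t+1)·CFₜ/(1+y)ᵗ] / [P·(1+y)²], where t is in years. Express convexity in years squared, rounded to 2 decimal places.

With y = 0.0275:
  t   CF        PV=CF/(1+0.0275)^t    t·PV        t(t+1)·PV
  1       300.00       291.9708       291.9708         583.9416
  2       300.00       284.1565       568.3130       1,704.9390
  3       300.00       276.5513       829.6540       3,318.6160
  4       300.00       269.1497     1,076.5989       5,382.9944
  5       300.00       261.9462     1,309.7310       7,858.3860
  6    10,300.00     8,752.7846    52,516.7077     367,616.9536
  Σ                 10,136.5592    56,592.9754     386,465.8307
P = 10,136.5592.
Convexity = Σ t(t+1)·PV / [P·(1+y)²] = 386,465.8307 / (10,136.5592 × 1.055756) = 36.11244.

36.11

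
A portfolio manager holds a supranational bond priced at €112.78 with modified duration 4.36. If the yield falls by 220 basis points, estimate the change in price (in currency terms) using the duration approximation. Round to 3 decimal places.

+€10.818

Duration approximation: ΔP/P ≈ -D_mod · Δy = -4.36 × (-0.022) = +0.095920.
ΔP ≈ 112.78 × (+0.095920) = +10.8178576.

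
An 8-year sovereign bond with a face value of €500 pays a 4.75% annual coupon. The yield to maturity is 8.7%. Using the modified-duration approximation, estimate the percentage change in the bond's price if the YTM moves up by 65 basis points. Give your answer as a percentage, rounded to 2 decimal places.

Periodic yield y = 0.087. Modified duration first:
  t   CF        PV=CF/(1+0.087)^t    t·PV
  1        23.75        21.8491        21.8491
  2        23.75        20.1004        40.2008
  3        23.75        18.4916        55.4749
  4        23.75        17.0116        68.0464
  5        23.75        15.6501        78.2503
  6        23.75        14.3975        86.3849
  7        23.75        13.2451        92.7160
  8       523.75       268.7124     2,149.6991
  Σ                    389.4578     2,592.6215
P = 389.4578; D_Mac = 6.65700 yrs; D_mod = 6.65700/(1+0.087) = 6.12420 yrs.
ΔP/P ≈ -D_mod · Δy = -6.12420 × (+0.0065) = -0.039807 = -3.9807%.

-3.98%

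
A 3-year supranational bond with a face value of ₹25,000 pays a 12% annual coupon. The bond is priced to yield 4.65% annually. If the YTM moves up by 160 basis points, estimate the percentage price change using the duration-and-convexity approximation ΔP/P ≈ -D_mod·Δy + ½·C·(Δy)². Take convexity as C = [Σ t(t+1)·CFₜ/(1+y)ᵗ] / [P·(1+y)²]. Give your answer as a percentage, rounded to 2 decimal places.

-4.03%

With y = 0.0465:
  t   CF        PV=CF/(1+0.0465)^t    t·PV        t(t+1)·PV
  1     3,000.00     2,866.6985     2,866.6985       5,733.3970
  2     3,000.00     2,739.3201     5,478.6403      16,435.9208
  3    28,000.00    24,430.9488    73,292.8464     293,171.3854
  Σ                 30,036.9674    81,638.1851     315,340.7033
P = 30,036.9674; D_Mac = 2.71792 yrs; D_mod = 2.59716 yrs; C = 9.58618.
Duration effect: -2.59716 × (+0.016) = -0.041554
Convexity effect: 0.5 × 9.58618 × (0.016)² = +0.0012270
ΔP/P ≈ -0.041554 + 0.0012270 = -0.040327 = -4.0327%.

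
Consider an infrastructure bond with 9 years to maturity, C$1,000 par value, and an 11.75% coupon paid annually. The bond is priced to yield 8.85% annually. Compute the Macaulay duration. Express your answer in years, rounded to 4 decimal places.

6.2493 years

Periodic yield y = 0.0885. Discount each cash flow and weight by its year:
  t   CF        PV=CF/(1+0.0885)^t    t·PV
  1       117.50       107.9467       107.9467
  2       117.50        99.1702       198.3403
  3       117.50        91.1072       273.3215
  4       117.50        83.6997       334.7990
  5       117.50        76.8946       384.4729
  6       117.50        70.6427       423.8562
  7       117.50        64.8991       454.2939
  8       117.50        59.6225       476.9802
  9     1,117.50       520.9447     4,688.5024
  Σ                  1,174.9274     7,342.5131
Price P = Σ PV = 1,174.9274.
Macaulay duration = Σ(t·PV) / P = 7,342.5131 / 1,174.9274 = 6.24933 years.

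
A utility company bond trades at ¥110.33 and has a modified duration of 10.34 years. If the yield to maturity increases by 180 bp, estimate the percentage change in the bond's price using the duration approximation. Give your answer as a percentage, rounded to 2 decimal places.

Duration approximation: ΔP/P ≈ -D_mod · Δy = -10.34 × (+0.018) = -0.186120.
As a percentage: -18.6120%.

-18.61%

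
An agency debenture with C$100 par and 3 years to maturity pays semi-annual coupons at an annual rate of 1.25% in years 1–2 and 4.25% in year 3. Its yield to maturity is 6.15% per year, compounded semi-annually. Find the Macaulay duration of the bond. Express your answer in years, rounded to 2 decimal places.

2.94 years

Periodic yield y = 0.03075. Discount each cash flow and weight by its period:
  t   CF        PV=CF/(1+0.03075)^t    t·PV
  1        0.625         0.6064         0.6064
  2        0.625         0.5883         1.1765
  3        0.625         0.5707         1.7121
  4        0.625         0.5537         2.2148
  5        2.125         1.8264         9.1319
  6      102.125        85.1554       510.9322
  Σ                     89.3008       525.7739
Price P = Σ PV = 89.3008.
Macaulay duration = Σ(t·PV) / P = 525.7739 / 89.3008 = 5.88767 half-year periods.
In years: 5.88767 / 2 = 2.94384 years.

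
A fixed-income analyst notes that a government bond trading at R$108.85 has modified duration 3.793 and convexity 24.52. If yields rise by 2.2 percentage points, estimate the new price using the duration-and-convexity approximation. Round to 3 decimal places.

Duration effect: -D_mod·Δy = -3.793 × (+0.022) = -0.083446
Convexity effect: ½·C·(Δy)² = 0.5 × 24.52 × (0.022)² = +0.00593384
ΔP/P ≈ -0.083446 + 0.00593384 = -0.07751216
New price ≈ 108.85 × (1 - 0.07751216) = 100.412801384.

R$100.413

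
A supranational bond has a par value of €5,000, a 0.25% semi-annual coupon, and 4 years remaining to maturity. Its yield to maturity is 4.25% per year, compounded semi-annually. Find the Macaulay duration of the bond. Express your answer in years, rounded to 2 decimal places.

3.98 years

Periodic yield y = 0.02125. Discount each cash flow and weight by its period:
  t   CF        PV=CF/(1+0.02125)^t    t·PV
  1         6.25         6.1200         6.1200
  2         6.25         5.9926        11.9852
  3         6.25         5.8679        17.6037
  4         6.25         5.7458        22.9833
  5         6.25         5.6263        28.1313
  6         6.25         5.5092        33.0551
  7         6.25         5.3946        37.7619
  8     5,006.25     4,231.1262    33,849.0094
  Σ                  4,271.3825    34,006.6499
Price P = Σ PV = 4,271.3825.
Macaulay duration = Σ(t·PV) / P = 34,006.6499 / 4,271.3825 = 7.96151 half-year periods.
In years: 7.96151 / 2 = 3.98075 years.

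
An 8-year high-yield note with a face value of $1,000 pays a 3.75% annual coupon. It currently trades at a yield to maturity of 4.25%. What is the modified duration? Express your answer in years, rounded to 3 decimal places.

6.752 years

Periodic yield y = 0.0425. First find Macaulay duration:
  t   CF        PV=CF/(1+0.0425)^t    t·PV
  1        37.50        35.9712        35.9712
  2        37.50        34.5048        69.0095
  3        37.50        33.0981        99.2943
  4        37.50        31.7488       126.9951
  5        37.50        30.4545       152.2723
  6        37.50        29.2129       175.2775
  7        37.50        28.0220       196.1539
  8     1,037.50       743.6689     5,949.3509
  Σ                    966.6811     6,804.3247
P = 966.6811; Macaulay duration = 6,804.3247 / 966.6811 = 7.03885 years.
Modified duration = D_Mac / (1 + y) = 7.03885 / 1.0425 = 6.75190 years.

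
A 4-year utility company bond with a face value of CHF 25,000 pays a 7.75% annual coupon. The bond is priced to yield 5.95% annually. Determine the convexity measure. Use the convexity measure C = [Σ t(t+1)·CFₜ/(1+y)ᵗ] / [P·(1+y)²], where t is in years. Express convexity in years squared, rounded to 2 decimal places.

With y = 0.0595:
  t   CF        PV=CF/(1+0.0595)^t    t·PV        t(t+1)·PV
  1     1,937.50     1,828.6928     1,828.6928       3,657.3856
  2     1,937.50     1,725.9960     3,451.9920      10,355.9761
  3     1,937.50     1,629.0666     4,887.1997      19,548.7987
  4    26,937.50    21,377.3291    85,509.3164     427,546.5821
  Σ                 26,561.0845    95,677.2009     461,108.7425
P = 26,561.0845.
Convexity = Σ t(t+1)·PV / [P·(1+y)²] = 461,108.7425 / (26,561.0845 × 1.122540) = 15.46520.

15.47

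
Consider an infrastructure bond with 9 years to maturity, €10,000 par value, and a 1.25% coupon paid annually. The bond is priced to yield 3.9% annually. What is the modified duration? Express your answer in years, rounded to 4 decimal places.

8.1855 years

Periodic yield y = 0.039. First find Macaulay duration:
  t   CF        PV=CF/(1+0.039)^t    t·PV
  1       125.00       120.3080       120.3080
  2       125.00       115.7921       231.5842
  3       125.00       111.4457       334.3371
  4       125.00       107.2625       429.0499
  5       125.00       103.2363       516.1813
  6       125.00        99.3612       596.1671
  7       125.00        95.6315       669.4208
  8       125.00        92.0419       736.3353
  9    10,125.00     7,175.5485    64,579.9364
  Σ                  8,020.6277    68,213.3202
P = 8,020.6277; Macaulay duration = 68,213.3202 / 8,020.6277 = 8.50474 years.
Modified duration = D_Mac / (1 + y) = 8.50474 / 1.039 = 8.18550 years.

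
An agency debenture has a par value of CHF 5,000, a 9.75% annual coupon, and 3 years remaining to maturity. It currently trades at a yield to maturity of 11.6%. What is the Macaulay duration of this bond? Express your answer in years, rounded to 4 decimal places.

2.7351 years

Periodic yield y = 0.116. Discount each cash flow and weight by its year:
  t   CF        PV=CF/(1+0.116)^t    t·PV
  1       487.50       436.8280       436.8280
  2       487.50       391.4229       782.8458
  3     5,487.50     3,948.0437    11,844.1311
  Σ                  4,776.2945    13,063.8048
Price P = Σ PV = 4,776.2945.
Macaulay duration = Σ(t·PV) / P = 13,063.8048 / 4,776.2945 = 2.73513 years.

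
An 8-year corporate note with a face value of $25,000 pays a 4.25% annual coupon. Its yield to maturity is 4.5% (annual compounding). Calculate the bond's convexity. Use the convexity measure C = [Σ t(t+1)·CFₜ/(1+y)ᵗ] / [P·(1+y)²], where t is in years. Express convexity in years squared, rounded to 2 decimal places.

With y = 0.045:
  t   CF        PV=CF/(1+0.045)^t    t·PV        t(t+1)·PV
  1     1,062.50     1,016.7464     1,016.7464       2,033.4928
  2     1,062.50       972.9631     1,945.9261       5,837.7784
  3     1,062.50       931.0651     2,793.1954      11,172.7817
  4     1,062.50       890.9714     3,563.8857      17,819.4286
  5     1,062.50       852.6042     4,263.0212      25,578.1271
  6     1,062.50       815.8892     4,895.3353      34,267.3473
  7     1,062.50       780.7552     5,465.2867      43,722.2932
  8    26,062.50    18,326.7624   146,614.0990   1,319,526.8908
  Σ                 24,587.7571   170,557.4958   1,459,958.1399
P = 24,587.7571.
Convexity = Σ t(t+1)·PV / [P·(1+y)²] = 1,459,958.1399 / (24,587.7571 × 1.092025) = 54.37370.

54.37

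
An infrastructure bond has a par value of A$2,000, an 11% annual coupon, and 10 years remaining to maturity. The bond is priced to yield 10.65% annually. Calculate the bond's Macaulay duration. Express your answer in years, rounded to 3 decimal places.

Periodic yield y = 0.1065. Discount each cash flow and weight by its year:
  t   CF        PV=CF/(1+0.1065)^t    t·PV
  1       220.00       198.8251       198.8251
  2       220.00       179.6883       359.3766
  3       220.00       162.3934       487.1803
  4       220.00       146.7631       587.0526
  5       220.00       132.6373       663.1864
  6       220.00       119.8710       719.2261
  7       220.00       108.3335       758.3345
  8       220.00        97.9065       783.2517
  9       220.00        88.4830       796.3471
  10    2,220.00       806.9354     8,069.3544
  Σ                  2,041.8367    13,422.1347
Price P = Σ PV = 2,041.8367.
Macaulay duration = Σ(t·PV) / P = 13,422.1347 / 2,041.8367 = 6.57356 years.

6.574 years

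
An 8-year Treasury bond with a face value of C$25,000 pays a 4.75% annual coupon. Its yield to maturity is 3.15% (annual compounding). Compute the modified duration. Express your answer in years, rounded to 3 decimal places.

Periodic yield y = 0.0315. First find Macaulay duration:
  t   CF        PV=CF/(1+0.0315)^t    t·PV
  1     1,187.50     1,151.2361     1,151.2361
  2     1,187.50     1,116.0796     2,232.1591
  3     1,187.50     1,081.9967     3,245.9900
  4     1,187.50     1,048.9546     4,195.8184
  5     1,187.50     1,016.9216     5,084.6078
  6     1,187.50       985.8668     5,915.2006
  7     1,187.50       955.7603     6,690.3222
  8    26,187.50    20,433.3786   163,467.0288
  Σ                 27,790.1941   191,982.3629
P = 27,790.1941; Macaulay duration = 191,982.3629 / 27,790.1941 = 6.90828 years.
Modified duration = D_Mac / (1 + y) = 6.90828 / 1.0315 = 6.69731 years.

6.697 years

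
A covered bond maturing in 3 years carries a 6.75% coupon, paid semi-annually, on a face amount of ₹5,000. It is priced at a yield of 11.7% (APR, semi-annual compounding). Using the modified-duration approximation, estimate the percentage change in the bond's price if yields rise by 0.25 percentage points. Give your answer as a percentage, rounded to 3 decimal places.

Periodic yield y = 0.0585. Modified duration first:
  t   CF        PV=CF/(1+0.0585)^t    t·PV
  1       168.75       159.4237       159.4237
  2       168.75       150.6129       301.2257
  3       168.75       142.2890       426.8669
  4       168.75       134.4251       537.7004
  5       168.75       126.9958       634.9792
  6     5,168.75     3,674.8562    22,049.1374
  Σ                  4,388.6027    24,109.3332
P = 4,388.6027; D_Mac = 5.49362 half-year periods = 2.74681 yrs; D_mod = 2.74681/(1+0.0585) = 2.59500 yrs.
ΔP/P ≈ -D_mod · Δy = -2.59500 × (+0.0025) = -0.006488 = -0.6488%.

-0.649%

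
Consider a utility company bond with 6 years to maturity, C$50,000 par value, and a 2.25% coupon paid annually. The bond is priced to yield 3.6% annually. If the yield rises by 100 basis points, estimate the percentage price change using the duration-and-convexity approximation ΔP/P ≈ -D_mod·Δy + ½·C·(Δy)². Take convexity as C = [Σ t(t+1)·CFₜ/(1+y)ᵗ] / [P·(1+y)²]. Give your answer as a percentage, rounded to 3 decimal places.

With y = 0.036:
  t   CF        PV=CF/(1+0.036)^t    t·PV        t(t+1)·PV
  1     1,125.00     1,085.9073     1,085.9073       2,171.8147
  2     1,125.00     1,048.1731     2,096.3462       6,289.0386
  3     1,125.00     1,011.7501     3,035.2503      12,141.0012
  4     1,125.00       976.5928     3,906.3710      19,531.8552
  5     1,125.00       942.6571     4,713.2855      28,279.7132
  6    51,125.00    41,349.9309   248,099.5856   1,736,697.0995
  Σ                 46,415.0113   262,936.7461   1,805,110.5224
P = 46,415.0113; D_Mac = 5.66491 yrs; D_mod = 5.46806 yrs; C = 36.23480.
Duration effect: -5.46806 × (+0.01) = -0.054681
Convexity effect: 0.5 × 36.23480 × (0.01)² = +0.0018117
ΔP/P ≈ -0.054681 + 0.0018117 = -0.052869 = -5.2869%.

-5.287%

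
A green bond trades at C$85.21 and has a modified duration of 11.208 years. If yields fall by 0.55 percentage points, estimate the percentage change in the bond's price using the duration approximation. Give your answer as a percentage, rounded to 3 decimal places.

Duration approximation: ΔP/P ≈ -D_mod · Δy = -11.208 × (-0.0055) = +0.061644.
As a percentage: +6.1644%.

+6.164%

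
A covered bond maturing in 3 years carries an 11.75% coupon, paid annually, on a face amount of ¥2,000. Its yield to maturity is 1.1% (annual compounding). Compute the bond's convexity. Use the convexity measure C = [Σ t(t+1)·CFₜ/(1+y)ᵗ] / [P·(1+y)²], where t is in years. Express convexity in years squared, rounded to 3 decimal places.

10.360

With y = 0.011:
  t   CF        PV=CF/(1+0.011)^t    t·PV        t(t+1)·PV
  1       235.00       232.4431       232.4431         464.8863
  2       235.00       229.9141       459.8281       1,379.4844
  3     2,235.00     2,162.8383     6,488.5150      25,954.0601
  Σ                  2,625.1955     7,180.7863      27,798.4308
P = 2,625.1955.
Convexity = Σ t(t+1)·PV / [P·(1+y)²] = 27,798.4308 / (2,625.1955 × 1.022121) = 10.35992.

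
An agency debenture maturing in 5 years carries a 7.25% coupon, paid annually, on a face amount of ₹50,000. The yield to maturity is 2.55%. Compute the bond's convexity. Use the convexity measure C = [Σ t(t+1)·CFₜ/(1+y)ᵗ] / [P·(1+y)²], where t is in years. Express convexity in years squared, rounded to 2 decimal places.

With y = 0.0255:
  t   CF        PV=CF/(1+0.0255)^t    t·PV        t(t+1)·PV
  1     3,625.00     3,534.8610     3,534.8610       7,069.7221
  2     3,625.00     3,446.9635     6,893.9269      20,681.7808
  3     3,625.00     3,361.2516    10,083.7547      40,335.0187
  4     3,625.00     3,277.6710    13,110.6838      65,553.4190
  5    53,625.00    47,281.2535   236,406.2674   1,418,437.6044
  Σ                 60,902.0005   270,029.4939   1,552,077.5451
P = 60,902.0005.
Convexity = Σ t(t+1)·PV / [P·(1+y)²] = 1,552,077.5451 / (60,902.0005 × 1.051650) = 24.23319.

24.23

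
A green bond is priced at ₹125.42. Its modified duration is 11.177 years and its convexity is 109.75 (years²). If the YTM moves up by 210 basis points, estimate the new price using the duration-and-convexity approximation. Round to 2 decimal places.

Duration effect: -D_mod·Δy = -11.177 × (+0.021) = -0.234717
Convexity effect: ½·C·(Δy)² = 0.5 × 109.75 × (0.021)² = +0.024199875
ΔP/P ≈ -0.234717 + 0.024199875 = -0.210517125
New price ≈ 125.42 × (1 - 0.210517125) = 99.0169421825.

₹99.02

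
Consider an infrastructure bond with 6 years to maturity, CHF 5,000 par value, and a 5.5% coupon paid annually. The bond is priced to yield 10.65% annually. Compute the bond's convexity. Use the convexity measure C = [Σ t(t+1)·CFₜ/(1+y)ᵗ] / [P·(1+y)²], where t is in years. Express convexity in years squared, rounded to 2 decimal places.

With y = 0.1065:
  t   CF        PV=CF/(1+0.1065)^t    t·PV        t(t+1)·PV
  1       275.00       248.5314       248.5314         497.0628
  2       275.00       224.6104       449.2208       1,347.6624
  3       275.00       202.9918       608.9753       2,435.9013
  4       275.00       183.4539       733.8157       3,669.0786
  5       275.00       165.7966       828.9830       4,973.8978
  6     5,275.00     2,874.1799    17,245.0797     120,715.5576
  Σ                  3,899.5640    20,114.6059     133,639.1605
P = 3,899.5640.
Convexity = Σ t(t+1)·PV / [P·(1+y)²] = 133,639.1605 / (3,899.5640 × 1.224342) = 27.99077.

27.99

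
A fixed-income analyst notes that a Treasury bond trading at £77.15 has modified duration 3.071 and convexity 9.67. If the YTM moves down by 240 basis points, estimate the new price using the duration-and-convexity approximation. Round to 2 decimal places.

Duration effect: -D_mod·Δy = -3.071 × (-0.024) = +0.073704
Convexity effect: ½·C·(Δy)² = 0.5 × 9.67 × (-0.024)² = +0.00278496
ΔP/P ≈ +0.073704 + 0.00278496 = +0.07648896
New price ≈ 77.15 × (1 + 0.07648896) = 83.051123264.

£83.05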